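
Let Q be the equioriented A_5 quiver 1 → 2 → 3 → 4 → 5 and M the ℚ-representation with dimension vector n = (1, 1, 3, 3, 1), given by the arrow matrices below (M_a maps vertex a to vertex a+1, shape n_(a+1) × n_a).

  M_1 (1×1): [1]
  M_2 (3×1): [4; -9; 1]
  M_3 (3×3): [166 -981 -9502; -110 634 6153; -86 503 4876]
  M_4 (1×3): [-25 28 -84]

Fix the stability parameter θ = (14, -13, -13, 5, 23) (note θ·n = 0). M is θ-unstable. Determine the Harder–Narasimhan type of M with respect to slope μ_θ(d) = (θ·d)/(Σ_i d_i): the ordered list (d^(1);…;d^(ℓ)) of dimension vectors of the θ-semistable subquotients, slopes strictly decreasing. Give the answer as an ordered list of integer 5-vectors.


Interval decomposition of M: I[1,5], I[3,3], I[3,4], I[4,4].
HN type (ℓ=4): μ^(1)=23; μ^(2)=5; μ^(3)=-4; μ^(4)=-13

((0, 0, 0, 0, 1); (0, 0, 0, 3, 0); (1, 1, 1, 0, 0); (0, 0, 2, 0, 0))


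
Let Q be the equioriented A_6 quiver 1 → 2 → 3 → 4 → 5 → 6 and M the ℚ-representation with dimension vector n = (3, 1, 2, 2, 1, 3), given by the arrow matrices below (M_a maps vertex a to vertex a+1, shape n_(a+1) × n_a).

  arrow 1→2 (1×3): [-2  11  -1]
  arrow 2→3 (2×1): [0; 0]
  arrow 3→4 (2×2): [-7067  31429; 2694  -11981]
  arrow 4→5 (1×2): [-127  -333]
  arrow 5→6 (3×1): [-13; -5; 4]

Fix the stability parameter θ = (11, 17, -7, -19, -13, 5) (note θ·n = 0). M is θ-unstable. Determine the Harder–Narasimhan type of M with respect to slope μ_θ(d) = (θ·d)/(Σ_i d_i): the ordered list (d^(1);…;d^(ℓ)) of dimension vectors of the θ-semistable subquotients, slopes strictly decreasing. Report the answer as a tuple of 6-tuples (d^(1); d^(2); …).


Via rank(M_{q-1}∘⋯∘M_p): M ≅ I[1,1]^2, I[1,2], I[3,4], I[3,6], I[6,6]^2.
μ_θ-semistable layers: μ^(1)=17; μ^(2)=11; μ^(3)=5; μ^(4)=-13

((0, 1, 0, 0, 0, 0); (3, 0, 0, 0, 0, 0); (0, 0, 0, 0, 0, 3); (0, 0, 2, 2, 1, 0))


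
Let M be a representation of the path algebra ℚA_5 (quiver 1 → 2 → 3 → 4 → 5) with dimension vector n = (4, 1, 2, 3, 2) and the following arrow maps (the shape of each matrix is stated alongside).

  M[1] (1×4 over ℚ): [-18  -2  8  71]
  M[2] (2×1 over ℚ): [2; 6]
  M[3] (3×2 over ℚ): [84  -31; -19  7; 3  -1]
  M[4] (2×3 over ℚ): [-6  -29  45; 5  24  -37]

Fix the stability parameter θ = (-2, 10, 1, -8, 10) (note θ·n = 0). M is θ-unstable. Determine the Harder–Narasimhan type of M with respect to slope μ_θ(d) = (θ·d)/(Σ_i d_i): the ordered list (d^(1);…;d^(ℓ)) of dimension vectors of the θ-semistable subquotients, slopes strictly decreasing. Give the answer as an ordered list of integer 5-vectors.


Interval decomposition of M: I[1,1]^3, I[1,5], I[3,5], I[4,4].
HN type (ℓ=5): μ^(1)=10; μ^(2)=1; μ^(3)=-2; μ^(4)=-7/2; μ^(5)=-8

((0, 0, 0, 0, 2); (0, 1, 1, 1, 0); (4, 0, 0, 0, 0); (0, 0, 1, 1, 0); (0, 0, 0, 1, 0))


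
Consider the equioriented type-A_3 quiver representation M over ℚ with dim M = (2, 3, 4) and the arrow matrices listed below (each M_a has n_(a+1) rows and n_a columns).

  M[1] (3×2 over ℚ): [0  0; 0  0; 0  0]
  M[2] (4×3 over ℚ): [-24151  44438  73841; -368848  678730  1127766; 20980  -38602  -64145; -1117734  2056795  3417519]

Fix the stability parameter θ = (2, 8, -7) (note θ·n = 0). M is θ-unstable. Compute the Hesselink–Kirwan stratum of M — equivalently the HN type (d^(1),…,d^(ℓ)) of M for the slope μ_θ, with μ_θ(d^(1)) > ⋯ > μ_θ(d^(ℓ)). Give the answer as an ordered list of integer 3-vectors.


Barcode: M ≅ I[1,1]^2, I[2,3]^3, I[3,3]. HN layers by μ_θ (3 steps, strictly decreasing):
  μ^(1)=2; μ^(2)=1/2; μ^(3)=-7

((2, 0, 0); (0, 3, 3); (0, 0, 1))


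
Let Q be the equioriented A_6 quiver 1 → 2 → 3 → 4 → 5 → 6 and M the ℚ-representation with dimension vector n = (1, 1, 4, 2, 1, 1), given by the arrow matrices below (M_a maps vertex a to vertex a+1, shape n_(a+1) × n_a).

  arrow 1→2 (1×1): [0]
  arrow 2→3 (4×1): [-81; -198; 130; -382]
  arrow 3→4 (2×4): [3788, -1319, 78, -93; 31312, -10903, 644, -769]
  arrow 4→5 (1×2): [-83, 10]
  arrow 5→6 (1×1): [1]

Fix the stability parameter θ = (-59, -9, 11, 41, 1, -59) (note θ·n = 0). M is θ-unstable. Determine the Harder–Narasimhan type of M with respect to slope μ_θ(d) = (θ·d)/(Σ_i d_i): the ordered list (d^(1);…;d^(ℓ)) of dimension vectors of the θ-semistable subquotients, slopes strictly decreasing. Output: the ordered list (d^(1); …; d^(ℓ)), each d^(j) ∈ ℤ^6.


Interval decomposition of M: I[1,1], I[2,3], I[3,3], I[3,4], I[3,6].
HN type (ℓ=5): μ^(1)=41; μ^(2)=11; μ^(3)=-3/2; μ^(4)=-9; μ^(5)=-59

((0, 0, 0, 1, 0, 0); (0, 0, 3, 0, 0, 0); (0, 0, 1, 1, 1, 1); (0, 1, 0, 0, 0, 0); (1, 0, 0, 0, 0, 0))


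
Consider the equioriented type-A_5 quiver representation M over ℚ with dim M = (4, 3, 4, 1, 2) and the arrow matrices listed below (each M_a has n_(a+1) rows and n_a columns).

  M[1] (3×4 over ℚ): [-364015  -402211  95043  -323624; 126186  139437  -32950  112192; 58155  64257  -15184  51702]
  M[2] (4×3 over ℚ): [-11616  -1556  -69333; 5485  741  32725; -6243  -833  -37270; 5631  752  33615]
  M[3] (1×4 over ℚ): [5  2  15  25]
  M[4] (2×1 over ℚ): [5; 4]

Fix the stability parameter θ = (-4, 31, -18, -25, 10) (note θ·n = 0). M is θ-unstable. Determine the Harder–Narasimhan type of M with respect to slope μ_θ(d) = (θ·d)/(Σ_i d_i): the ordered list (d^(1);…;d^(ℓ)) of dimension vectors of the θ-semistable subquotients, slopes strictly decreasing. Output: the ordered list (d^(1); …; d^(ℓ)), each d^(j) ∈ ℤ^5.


Interval decomposition of M: I[1,1], I[1,3]^2, I[1,5], I[3,3], I[5,5].
HN type (ℓ=4): μ^(1)=10; μ^(2)=13/2; μ^(3)=-4; μ^(4)=-18

((0, 0, 0, 0, 2); (0, 2, 2, 0, 0); (4, 1, 1, 1, 0); (0, 0, 1, 0, 0))


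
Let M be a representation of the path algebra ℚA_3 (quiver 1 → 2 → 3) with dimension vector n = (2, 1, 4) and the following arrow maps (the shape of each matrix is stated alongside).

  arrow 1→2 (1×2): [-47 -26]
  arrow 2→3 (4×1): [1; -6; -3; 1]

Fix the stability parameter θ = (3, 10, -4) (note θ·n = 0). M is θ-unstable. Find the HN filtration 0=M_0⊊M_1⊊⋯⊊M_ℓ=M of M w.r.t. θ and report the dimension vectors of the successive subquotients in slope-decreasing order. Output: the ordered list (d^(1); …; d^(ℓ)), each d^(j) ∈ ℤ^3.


Via rank(M_{q-1}∘⋯∘M_p): M ≅ I[1,1], I[1,3], I[3,3]^3.
μ_θ-semistable layers: μ^(1)=3; μ^(2)=-4

((2, 1, 1); (0, 0, 3))


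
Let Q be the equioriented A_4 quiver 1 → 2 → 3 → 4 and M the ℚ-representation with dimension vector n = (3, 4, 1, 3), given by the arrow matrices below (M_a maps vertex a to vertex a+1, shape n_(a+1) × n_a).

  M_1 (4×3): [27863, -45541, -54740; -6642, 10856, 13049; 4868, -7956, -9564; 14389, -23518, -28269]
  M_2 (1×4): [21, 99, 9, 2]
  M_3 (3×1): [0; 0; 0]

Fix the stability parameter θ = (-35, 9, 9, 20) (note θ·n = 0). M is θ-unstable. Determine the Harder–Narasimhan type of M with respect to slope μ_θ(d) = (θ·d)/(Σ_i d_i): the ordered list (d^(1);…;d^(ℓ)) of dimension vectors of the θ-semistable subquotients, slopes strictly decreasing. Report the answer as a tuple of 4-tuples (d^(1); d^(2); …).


Barcode: M ≅ I[1,2]^2, I[1,3], I[2,2], I[4,4]^3. HN layers by μ_θ (3 steps, strictly decreasing):
  μ^(1)=20; μ^(2)=9; μ^(3)=-35

((0, 0, 0, 3); (0, 4, 1, 0); (3, 0, 0, 0))


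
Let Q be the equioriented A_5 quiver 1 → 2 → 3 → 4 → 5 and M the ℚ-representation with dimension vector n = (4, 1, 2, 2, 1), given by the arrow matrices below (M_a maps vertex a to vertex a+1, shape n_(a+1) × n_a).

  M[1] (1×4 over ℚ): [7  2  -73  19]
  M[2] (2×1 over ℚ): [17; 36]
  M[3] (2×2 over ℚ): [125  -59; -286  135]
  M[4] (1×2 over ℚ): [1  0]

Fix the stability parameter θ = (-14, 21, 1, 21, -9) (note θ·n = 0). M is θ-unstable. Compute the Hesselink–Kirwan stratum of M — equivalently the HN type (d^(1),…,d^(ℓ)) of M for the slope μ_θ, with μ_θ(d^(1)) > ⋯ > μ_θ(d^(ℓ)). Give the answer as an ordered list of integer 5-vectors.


Barcode: M ≅ I[1,1]^3, I[1,5], I[3,4]. HN layers by μ_θ (4 steps, strictly decreasing):
  μ^(1)=21; μ^(2)=17/2; μ^(3)=1; μ^(4)=-14

((0, 0, 0, 1, 0); (0, 1, 1, 1, 1); (0, 0, 1, 0, 0); (4, 0, 0, 0, 0))


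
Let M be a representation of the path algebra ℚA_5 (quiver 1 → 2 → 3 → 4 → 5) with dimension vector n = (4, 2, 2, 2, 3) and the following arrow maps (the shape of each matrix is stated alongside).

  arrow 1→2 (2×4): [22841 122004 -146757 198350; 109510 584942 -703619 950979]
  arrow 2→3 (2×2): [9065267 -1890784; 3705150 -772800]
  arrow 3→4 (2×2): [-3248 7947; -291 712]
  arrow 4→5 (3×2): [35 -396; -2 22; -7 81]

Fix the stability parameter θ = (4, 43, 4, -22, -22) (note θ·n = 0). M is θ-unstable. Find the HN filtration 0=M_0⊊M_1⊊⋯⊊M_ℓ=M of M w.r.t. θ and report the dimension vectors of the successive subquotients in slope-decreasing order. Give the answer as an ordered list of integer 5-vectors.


Via rank(M_{q-1}∘⋯∘M_p): M ≅ I[1,1]^2, I[1,2], I[1,5], I[3,5], I[5,5].
μ_θ-semistable layers: μ^(1)=43; μ^(2)=4; μ^(3)=7/5; μ^(4)=-40/3; μ^(5)=-22

((0, 1, 0, 0, 0); (3, 0, 0, 0, 0); (1, 1, 1, 1, 1); (0, 0, 1, 1, 1); (0, 0, 0, 0, 1))


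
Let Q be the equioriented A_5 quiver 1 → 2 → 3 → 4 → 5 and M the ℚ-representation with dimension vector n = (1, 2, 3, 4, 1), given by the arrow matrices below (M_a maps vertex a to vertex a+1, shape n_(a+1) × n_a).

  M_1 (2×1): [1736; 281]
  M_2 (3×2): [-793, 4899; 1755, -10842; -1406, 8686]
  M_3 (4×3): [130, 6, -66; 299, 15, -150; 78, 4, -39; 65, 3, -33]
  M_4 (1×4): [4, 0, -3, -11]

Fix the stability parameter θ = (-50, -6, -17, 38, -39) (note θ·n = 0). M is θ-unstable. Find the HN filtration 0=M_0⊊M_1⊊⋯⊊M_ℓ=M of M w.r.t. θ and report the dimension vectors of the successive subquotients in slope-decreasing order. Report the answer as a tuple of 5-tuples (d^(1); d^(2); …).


Barcode: M ≅ I[1,5], I[2,3], I[3,4], I[4,4]^2. HN layers by μ_θ (5 steps, strictly decreasing):
  μ^(1)=38; μ^(2)=-1/2; μ^(3)=-23/2; μ^(4)=-17; μ^(5)=-50

((0, 0, 0, 3, 0); (0, 0, 0, 1, 1); (0, 2, 2, 0, 0); (0, 0, 1, 0, 0); (1, 0, 0, 0, 0))


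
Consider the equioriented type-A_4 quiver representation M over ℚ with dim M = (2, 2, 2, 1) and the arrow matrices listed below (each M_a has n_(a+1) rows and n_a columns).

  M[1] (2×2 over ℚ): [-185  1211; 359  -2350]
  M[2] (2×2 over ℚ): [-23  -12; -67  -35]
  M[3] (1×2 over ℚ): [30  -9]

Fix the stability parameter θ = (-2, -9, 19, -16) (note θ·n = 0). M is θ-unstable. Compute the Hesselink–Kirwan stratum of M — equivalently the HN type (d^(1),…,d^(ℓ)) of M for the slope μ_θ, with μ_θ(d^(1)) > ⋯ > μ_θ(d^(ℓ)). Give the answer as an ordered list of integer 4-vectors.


Interval decomposition of M: I[1,3], I[1,4].
HN type (ℓ=3): μ^(1)=19; μ^(2)=3/2; μ^(3)=-11/2

((0, 0, 1, 0); (0, 0, 1, 1); (2, 2, 0, 0))


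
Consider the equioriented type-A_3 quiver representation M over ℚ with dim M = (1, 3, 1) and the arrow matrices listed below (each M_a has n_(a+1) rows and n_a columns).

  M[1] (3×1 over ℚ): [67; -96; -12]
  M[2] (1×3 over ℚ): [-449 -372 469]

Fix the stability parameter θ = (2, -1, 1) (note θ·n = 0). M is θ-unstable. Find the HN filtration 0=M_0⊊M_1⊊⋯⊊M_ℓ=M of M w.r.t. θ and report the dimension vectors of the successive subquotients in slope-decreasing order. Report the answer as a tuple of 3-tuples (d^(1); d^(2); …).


Barcode: M ≅ I[1,3], I[2,2]^2. HN layers by μ_θ (3 steps, strictly decreasing):
  μ^(1)=1; μ^(2)=1/2; μ^(3)=-1

((0, 0, 1); (1, 1, 0); (0, 2, 0))


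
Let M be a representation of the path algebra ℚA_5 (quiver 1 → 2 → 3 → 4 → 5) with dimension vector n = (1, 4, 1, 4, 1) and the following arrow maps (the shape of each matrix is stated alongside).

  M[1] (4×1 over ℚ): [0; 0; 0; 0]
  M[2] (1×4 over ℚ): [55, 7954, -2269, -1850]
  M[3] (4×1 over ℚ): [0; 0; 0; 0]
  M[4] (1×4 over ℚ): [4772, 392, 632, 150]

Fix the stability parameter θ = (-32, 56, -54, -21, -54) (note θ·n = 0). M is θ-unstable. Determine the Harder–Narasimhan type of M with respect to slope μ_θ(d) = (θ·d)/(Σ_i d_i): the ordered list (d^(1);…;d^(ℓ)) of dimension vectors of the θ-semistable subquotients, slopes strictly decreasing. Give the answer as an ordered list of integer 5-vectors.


Barcode: M ≅ I[1,1], I[2,2]^3, I[2,3], I[4,4]^3, I[4,5]. HN layers by μ_θ (5 steps, strictly decreasing):
  μ^(1)=56; μ^(2)=1; μ^(3)=-21; μ^(4)=-32; μ^(5)=-75/2

((0, 3, 0, 0, 0); (0, 1, 1, 0, 0); (0, 0, 0, 3, 0); (1, 0, 0, 0, 0); (0, 0, 0, 1, 1))


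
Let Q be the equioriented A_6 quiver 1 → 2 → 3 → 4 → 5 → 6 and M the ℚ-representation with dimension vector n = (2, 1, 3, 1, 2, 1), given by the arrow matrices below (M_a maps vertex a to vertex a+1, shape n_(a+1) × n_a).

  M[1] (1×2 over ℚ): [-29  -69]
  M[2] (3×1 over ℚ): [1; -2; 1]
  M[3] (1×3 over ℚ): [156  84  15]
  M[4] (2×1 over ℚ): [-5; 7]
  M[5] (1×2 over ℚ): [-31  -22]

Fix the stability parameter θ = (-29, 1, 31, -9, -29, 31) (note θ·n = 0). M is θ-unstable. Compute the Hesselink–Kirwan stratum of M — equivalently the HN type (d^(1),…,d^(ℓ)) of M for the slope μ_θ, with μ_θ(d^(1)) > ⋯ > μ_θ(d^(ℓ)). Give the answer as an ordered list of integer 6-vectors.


Interval decomposition of M: I[1,1], I[1,6], I[3,3]^2, I[5,5].
HN type (ℓ=3): μ^(1)=31; μ^(2)=-3/2; μ^(3)=-29

((0, 0, 2, 0, 0, 1); (0, 1, 1, 1, 1, 0); (2, 0, 0, 0, 1, 0))


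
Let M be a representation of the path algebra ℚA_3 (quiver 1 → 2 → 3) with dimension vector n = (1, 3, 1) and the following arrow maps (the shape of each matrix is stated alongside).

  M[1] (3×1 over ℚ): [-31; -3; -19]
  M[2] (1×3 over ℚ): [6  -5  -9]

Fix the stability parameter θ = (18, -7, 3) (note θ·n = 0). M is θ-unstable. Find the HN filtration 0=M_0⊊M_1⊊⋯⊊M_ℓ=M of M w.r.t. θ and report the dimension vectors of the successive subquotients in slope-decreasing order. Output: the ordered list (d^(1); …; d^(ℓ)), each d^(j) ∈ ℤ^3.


Via rank(M_{q-1}∘⋯∘M_p): M ≅ I[1,2], I[2,2], I[2,3].
μ_θ-semistable layers: μ^(1)=11/2; μ^(2)=3; μ^(3)=-7

((1, 1, 0); (0, 0, 1); (0, 2, 0))


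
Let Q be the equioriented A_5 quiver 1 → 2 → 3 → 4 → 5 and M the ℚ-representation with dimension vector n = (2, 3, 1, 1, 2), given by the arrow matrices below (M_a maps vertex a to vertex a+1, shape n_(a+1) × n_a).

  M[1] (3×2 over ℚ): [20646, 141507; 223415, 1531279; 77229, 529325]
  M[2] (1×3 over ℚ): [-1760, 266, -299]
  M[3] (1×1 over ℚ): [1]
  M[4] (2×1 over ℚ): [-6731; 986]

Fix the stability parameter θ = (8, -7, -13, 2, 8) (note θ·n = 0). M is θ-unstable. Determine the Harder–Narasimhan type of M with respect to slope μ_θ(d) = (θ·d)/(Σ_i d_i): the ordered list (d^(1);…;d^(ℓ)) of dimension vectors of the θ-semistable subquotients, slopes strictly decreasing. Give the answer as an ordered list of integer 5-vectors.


Interval decomposition of M: I[1,2], I[1,5], I[2,2], I[5,5].
HN type (ℓ=5): μ^(1)=8; μ^(2)=2; μ^(3)=1/2; μ^(4)=-4; μ^(5)=-7

((0, 0, 0, 0, 2); (0, 0, 0, 1, 0); (1, 1, 0, 0, 0); (1, 1, 1, 0, 0); (0, 1, 0, 0, 0))


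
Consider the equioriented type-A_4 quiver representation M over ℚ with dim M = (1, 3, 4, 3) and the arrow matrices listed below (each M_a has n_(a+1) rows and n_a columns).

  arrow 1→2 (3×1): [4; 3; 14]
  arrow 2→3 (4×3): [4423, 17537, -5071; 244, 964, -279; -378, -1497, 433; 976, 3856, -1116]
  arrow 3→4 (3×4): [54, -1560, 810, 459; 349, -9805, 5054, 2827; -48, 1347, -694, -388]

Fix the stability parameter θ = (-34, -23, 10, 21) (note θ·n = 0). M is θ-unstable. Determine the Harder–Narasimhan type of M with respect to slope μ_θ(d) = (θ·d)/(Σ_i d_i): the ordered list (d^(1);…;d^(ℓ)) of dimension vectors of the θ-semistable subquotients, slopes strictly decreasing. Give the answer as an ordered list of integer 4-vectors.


Barcode: M ≅ I[1,4], I[2,4]^2, I[3,3]. HN layers by μ_θ (4 steps, strictly decreasing):
  μ^(1)=21; μ^(2)=10; μ^(3)=-23; μ^(4)=-34

((0, 0, 0, 3); (0, 0, 4, 0); (0, 3, 0, 0); (1, 0, 0, 0))


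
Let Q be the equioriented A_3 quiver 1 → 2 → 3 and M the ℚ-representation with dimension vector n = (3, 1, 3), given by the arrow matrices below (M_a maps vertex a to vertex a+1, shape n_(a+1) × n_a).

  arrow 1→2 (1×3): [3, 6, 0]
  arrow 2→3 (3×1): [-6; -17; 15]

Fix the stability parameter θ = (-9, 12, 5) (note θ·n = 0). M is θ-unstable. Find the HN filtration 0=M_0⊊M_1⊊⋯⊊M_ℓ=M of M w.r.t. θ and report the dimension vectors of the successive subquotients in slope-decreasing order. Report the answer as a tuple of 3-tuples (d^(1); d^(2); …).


Barcode: M ≅ I[1,1]^2, I[1,3], I[3,3]^2. HN layers by μ_θ (3 steps, strictly decreasing):
  μ^(1)=17/2; μ^(2)=5; μ^(3)=-9

((0, 1, 1); (0, 0, 2); (3, 0, 0))


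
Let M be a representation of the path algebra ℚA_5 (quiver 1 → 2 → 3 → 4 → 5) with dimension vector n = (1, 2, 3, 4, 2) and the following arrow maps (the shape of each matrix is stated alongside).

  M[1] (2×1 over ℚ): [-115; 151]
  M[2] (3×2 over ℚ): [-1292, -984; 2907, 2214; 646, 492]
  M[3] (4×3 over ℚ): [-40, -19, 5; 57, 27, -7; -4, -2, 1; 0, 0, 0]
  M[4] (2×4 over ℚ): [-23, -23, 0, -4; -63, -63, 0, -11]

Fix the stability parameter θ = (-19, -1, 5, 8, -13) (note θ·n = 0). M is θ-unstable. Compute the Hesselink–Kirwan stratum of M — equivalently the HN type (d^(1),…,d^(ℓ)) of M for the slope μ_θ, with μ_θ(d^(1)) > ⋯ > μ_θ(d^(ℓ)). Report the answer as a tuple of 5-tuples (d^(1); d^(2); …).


Barcode: M ≅ I[1,4], I[2,2], I[3,4], I[3,5], I[4,5]. HN layers by μ_θ (6 steps, strictly decreasing):
  μ^(1)=8; μ^(2)=5; μ^(3)=0; μ^(4)=-1; μ^(5)=-5/2; μ^(6)=-19

((0, 0, 0, 2, 0); (0, 0, 2, 0, 0); (0, 0, 1, 1, 1); (0, 2, 0, 0, 0); (0, 0, 0, 1, 1); (1, 0, 0, 0, 0))


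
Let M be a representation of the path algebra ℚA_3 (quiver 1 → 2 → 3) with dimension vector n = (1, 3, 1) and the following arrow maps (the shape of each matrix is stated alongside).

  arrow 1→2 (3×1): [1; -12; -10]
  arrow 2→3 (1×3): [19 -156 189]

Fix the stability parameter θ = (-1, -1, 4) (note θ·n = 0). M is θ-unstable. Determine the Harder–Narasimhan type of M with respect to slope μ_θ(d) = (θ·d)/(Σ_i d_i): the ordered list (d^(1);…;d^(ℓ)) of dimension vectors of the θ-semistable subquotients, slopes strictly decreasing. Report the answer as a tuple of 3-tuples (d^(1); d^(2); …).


Interval decomposition of M: I[1,3], I[2,2]^2.
HN type (ℓ=2): μ^(1)=4; μ^(2)=-1

((0, 0, 1); (1, 3, 0))


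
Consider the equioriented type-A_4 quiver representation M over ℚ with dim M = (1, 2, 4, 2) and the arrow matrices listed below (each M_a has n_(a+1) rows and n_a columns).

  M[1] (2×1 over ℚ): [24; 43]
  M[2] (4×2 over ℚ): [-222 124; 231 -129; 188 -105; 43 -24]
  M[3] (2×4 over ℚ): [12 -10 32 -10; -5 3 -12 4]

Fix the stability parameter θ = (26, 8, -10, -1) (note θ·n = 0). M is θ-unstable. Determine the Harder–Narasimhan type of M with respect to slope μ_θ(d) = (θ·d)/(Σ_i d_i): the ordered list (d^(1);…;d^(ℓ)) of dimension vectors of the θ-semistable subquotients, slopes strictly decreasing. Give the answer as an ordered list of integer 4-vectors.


Via rank(M_{q-1}∘⋯∘M_p): M ≅ I[1,4], I[2,4], I[3,3]^2.
μ_θ-semistable layers: μ^(1)=23/4; μ^(2)=-1; μ^(3)=-10

((1, 1, 1, 1); (0, 1, 1, 1); (0, 0, 2, 0))


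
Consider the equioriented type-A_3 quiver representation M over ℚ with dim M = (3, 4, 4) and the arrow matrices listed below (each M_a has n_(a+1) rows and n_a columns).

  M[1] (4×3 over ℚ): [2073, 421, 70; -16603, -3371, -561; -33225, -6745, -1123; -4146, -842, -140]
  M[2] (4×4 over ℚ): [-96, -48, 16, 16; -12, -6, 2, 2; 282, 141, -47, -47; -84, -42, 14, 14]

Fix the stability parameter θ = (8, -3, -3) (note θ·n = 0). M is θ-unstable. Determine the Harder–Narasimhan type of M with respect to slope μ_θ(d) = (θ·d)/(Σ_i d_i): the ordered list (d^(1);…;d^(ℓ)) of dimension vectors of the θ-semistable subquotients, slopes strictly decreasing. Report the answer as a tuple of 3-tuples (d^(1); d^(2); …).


Barcode: M ≅ I[1,1], I[1,2]^2, I[2,2], I[2,3], I[3,3]^3. HN layers by μ_θ (3 steps, strictly decreasing):
  μ^(1)=8; μ^(2)=5/2; μ^(3)=-3

((1, 0, 0); (2, 2, 0); (0, 2, 4))


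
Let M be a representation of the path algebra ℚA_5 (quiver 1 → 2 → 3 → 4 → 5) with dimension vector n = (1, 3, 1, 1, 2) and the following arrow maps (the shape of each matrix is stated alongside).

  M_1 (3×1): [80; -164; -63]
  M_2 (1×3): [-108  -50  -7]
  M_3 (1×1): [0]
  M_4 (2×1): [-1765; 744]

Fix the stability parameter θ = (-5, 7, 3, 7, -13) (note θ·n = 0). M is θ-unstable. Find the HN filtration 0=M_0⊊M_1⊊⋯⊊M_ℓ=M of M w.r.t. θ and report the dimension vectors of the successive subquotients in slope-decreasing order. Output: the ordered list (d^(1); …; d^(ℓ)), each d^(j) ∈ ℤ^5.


Interval decomposition of M: I[1,3], I[2,2]^2, I[4,5], I[5,5].
HN type (ℓ=5): μ^(1)=7; μ^(2)=5; μ^(3)=-3; μ^(4)=-5; μ^(5)=-13

((0, 2, 0, 0, 0); (0, 1, 1, 0, 0); (0, 0, 0, 1, 1); (1, 0, 0, 0, 0); (0, 0, 0, 0, 1))


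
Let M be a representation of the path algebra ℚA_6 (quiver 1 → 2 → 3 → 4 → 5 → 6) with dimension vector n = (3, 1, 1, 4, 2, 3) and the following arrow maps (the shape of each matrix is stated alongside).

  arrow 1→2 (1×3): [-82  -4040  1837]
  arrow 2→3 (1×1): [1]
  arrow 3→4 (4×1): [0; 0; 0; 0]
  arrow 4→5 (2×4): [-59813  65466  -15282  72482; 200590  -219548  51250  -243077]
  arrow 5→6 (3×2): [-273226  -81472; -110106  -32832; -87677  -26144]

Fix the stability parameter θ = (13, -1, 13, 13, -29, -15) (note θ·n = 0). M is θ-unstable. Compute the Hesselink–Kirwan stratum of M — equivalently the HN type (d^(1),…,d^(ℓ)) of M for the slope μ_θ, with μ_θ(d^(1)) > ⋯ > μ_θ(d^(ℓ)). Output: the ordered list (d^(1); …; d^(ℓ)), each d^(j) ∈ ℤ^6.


Barcode: M ≅ I[1,1]^2, I[1,3], I[4,4]^2, I[4,5], I[4,6], I[6,6]^2. HN layers by μ_θ (5 steps, strictly decreasing):
  μ^(1)=13; μ^(2)=6; μ^(3)=-8; μ^(4)=-31/3; μ^(5)=-15

((2, 0, 1, 2, 0, 0); (1, 1, 0, 0, 0, 0); (0, 0, 0, 1, 1, 0); (0, 0, 0, 1, 1, 1); (0, 0, 0, 0, 0, 2))


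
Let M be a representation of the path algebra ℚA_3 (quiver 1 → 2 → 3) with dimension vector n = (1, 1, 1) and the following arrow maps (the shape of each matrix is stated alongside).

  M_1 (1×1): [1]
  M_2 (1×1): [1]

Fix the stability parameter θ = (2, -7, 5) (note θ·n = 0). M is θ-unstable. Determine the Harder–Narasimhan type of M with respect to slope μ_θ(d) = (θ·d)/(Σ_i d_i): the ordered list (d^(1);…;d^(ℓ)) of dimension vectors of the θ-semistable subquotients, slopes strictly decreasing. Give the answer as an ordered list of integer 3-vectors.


Interval decomposition of M: I[1,3].
HN type (ℓ=2): μ^(1)=5; μ^(2)=-5/2

((0, 0, 1); (1, 1, 0))


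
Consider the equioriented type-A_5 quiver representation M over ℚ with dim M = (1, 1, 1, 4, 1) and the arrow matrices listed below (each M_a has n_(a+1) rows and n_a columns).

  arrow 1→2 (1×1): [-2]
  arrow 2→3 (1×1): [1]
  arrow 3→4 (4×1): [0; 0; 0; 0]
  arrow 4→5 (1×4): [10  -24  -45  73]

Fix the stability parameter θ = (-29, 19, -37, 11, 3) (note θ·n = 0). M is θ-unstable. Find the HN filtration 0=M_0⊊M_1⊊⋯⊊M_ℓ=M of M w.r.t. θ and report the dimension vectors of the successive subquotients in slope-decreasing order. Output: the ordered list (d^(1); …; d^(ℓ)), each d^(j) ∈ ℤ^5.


Interval decomposition of M: I[1,3], I[4,4]^3, I[4,5].
HN type (ℓ=4): μ^(1)=11; μ^(2)=7; μ^(3)=-9; μ^(4)=-29

((0, 0, 0, 3, 0); (0, 0, 0, 1, 1); (0, 1, 1, 0, 0); (1, 0, 0, 0, 0))


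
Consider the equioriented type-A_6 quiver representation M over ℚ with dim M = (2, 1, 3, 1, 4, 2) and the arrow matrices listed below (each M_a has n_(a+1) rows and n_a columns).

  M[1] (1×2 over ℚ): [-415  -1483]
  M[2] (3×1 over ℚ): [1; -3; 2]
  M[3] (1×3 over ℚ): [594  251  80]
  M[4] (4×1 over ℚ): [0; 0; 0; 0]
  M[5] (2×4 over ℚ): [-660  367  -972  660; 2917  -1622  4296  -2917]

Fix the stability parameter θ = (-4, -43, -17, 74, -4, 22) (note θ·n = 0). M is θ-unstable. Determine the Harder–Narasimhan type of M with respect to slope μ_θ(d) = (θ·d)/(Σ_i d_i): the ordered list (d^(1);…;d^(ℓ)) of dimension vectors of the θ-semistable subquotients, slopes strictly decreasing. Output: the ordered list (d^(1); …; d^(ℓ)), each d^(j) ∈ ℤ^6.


Via rank(M_{q-1}∘⋯∘M_p): M ≅ I[1,1], I[1,4], I[3,3]^2, I[5,5]^2, I[5,6]^2.
μ_θ-semistable layers: μ^(1)=74; μ^(2)=22; μ^(3)=-4; μ^(4)=-17; μ^(5)=-47/2

((0, 0, 0, 1, 0, 0); (0, 0, 0, 0, 0, 2); (1, 0, 0, 0, 4, 0); (0, 0, 3, 0, 0, 0); (1, 1, 0, 0, 0, 0))


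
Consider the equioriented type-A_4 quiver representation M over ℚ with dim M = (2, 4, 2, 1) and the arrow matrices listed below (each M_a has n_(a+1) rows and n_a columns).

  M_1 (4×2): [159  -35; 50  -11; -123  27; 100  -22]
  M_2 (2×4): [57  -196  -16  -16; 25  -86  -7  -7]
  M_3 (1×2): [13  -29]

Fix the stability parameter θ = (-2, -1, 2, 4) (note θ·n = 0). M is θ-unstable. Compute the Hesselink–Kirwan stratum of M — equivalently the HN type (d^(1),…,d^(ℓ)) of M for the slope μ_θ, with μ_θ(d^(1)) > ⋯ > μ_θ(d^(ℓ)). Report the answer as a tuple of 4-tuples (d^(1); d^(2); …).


Barcode: M ≅ I[1,2], I[1,4], I[2,2], I[2,3]. HN layers by μ_θ (4 steps, strictly decreasing):
  μ^(1)=4; μ^(2)=2; μ^(3)=-1; μ^(4)=-2

((0, 0, 0, 1); (0, 0, 2, 0); (0, 4, 0, 0); (2, 0, 0, 0))


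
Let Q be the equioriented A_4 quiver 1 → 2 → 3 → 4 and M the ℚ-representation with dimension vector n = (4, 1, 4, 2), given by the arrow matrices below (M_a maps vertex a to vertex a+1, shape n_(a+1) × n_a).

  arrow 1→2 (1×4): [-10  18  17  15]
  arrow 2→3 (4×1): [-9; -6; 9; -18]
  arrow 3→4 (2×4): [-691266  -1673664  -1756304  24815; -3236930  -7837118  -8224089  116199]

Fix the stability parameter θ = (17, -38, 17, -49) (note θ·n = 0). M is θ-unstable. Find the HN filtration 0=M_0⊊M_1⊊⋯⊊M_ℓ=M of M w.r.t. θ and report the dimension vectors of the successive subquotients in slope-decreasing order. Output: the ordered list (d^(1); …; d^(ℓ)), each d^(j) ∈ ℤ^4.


Barcode: M ≅ I[1,1]^3, I[1,4], I[3,3]^2, I[3,4]. HN layers by μ_θ (3 steps, strictly decreasing):
  μ^(1)=17; μ^(2)=-53/4; μ^(3)=-16

((3, 0, 2, 0); (1, 1, 1, 1); (0, 0, 1, 1))


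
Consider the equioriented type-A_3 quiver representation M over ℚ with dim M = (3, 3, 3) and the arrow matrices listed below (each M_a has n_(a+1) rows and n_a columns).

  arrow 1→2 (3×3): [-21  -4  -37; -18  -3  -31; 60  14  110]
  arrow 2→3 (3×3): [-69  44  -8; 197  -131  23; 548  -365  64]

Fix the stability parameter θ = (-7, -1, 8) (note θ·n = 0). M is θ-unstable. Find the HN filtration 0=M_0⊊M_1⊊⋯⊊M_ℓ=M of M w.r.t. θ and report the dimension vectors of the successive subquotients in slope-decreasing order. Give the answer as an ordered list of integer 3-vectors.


Interval decomposition of M: I[1,1], I[1,3]^2, I[2,3].
HN type (ℓ=3): μ^(1)=8; μ^(2)=-1; μ^(3)=-7

((0, 0, 3); (0, 3, 0); (3, 0, 0))


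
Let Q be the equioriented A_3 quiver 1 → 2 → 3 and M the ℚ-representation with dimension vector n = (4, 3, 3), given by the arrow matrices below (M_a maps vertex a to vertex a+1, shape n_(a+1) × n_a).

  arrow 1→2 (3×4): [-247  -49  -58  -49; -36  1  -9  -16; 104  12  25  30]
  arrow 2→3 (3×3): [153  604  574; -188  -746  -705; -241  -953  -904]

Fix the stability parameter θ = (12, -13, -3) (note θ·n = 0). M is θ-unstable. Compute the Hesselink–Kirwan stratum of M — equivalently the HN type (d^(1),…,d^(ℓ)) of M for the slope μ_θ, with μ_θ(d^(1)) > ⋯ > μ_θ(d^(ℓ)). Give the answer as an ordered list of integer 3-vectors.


Interval decomposition of M: I[1,1], I[1,3]^3.
HN type (ℓ=2): μ^(1)=12; μ^(2)=-4/3

((1, 0, 0); (3, 3, 3))


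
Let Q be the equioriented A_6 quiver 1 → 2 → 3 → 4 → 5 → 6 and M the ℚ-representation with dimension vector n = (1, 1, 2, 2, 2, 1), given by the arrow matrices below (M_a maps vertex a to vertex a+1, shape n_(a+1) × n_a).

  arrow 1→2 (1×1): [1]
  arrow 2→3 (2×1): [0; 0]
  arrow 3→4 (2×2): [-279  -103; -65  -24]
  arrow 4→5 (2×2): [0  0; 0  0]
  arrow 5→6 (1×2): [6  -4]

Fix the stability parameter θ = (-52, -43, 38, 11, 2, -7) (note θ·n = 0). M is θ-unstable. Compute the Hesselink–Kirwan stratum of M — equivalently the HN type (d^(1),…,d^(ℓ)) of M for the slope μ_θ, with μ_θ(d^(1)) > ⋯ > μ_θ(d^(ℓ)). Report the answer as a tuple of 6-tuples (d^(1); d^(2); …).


Via rank(M_{q-1}∘⋯∘M_p): M ≅ I[1,2], I[3,4]^2, I[5,5], I[5,6].
μ_θ-semistable layers: μ^(1)=49/2; μ^(2)=2; μ^(3)=-5/2; μ^(4)=-43; μ^(5)=-52

((0, 0, 2, 2, 0, 0); (0, 0, 0, 0, 1, 0); (0, 0, 0, 0, 1, 1); (0, 1, 0, 0, 0, 0); (1, 0, 0, 0, 0, 0))


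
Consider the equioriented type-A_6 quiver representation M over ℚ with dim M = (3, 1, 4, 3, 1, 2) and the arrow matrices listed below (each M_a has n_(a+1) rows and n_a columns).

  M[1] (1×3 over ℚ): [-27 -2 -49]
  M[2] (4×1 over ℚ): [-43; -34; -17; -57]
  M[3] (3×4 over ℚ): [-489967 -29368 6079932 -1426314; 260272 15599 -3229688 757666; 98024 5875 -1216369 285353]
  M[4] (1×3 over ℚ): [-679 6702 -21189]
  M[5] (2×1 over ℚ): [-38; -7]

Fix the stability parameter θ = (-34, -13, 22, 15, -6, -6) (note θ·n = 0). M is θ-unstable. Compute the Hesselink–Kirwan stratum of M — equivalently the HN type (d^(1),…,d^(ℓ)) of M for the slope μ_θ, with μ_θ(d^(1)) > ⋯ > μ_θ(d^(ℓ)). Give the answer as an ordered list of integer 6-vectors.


Interval decomposition of M: I[1,1]^2, I[1,6], I[3,3], I[3,4]^2, I[6,6].
HN type (ℓ=6): μ^(1)=22; μ^(2)=37/2; μ^(3)=25/4; μ^(4)=-6; μ^(5)=-13; μ^(6)=-34

((0, 0, 1, 0, 0, 0); (0, 0, 2, 2, 0, 0); (0, 0, 1, 1, 1, 1); (0, 0, 0, 0, 0, 1); (0, 1, 0, 0, 0, 0); (3, 0, 0, 0, 0, 0))


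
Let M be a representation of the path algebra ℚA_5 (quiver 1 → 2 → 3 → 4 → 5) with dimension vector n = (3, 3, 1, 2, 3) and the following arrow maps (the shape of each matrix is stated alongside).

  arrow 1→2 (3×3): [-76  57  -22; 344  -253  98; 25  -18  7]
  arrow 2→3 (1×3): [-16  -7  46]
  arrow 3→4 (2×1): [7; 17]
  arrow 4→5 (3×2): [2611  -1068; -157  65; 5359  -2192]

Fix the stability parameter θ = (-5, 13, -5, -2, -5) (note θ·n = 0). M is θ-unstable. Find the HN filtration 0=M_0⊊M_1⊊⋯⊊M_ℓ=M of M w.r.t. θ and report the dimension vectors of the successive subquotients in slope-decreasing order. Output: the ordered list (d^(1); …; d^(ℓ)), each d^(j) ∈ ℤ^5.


Barcode: M ≅ I[1,1], I[1,2], I[1,5], I[2,2], I[4,5], I[5,5]. HN layers by μ_θ (4 steps, strictly decreasing):
  μ^(1)=13; μ^(2)=1/4; μ^(3)=-7/2; μ^(4)=-5

((0, 2, 0, 0, 0); (0, 1, 1, 1, 1); (0, 0, 0, 1, 1); (3, 0, 0, 0, 1))


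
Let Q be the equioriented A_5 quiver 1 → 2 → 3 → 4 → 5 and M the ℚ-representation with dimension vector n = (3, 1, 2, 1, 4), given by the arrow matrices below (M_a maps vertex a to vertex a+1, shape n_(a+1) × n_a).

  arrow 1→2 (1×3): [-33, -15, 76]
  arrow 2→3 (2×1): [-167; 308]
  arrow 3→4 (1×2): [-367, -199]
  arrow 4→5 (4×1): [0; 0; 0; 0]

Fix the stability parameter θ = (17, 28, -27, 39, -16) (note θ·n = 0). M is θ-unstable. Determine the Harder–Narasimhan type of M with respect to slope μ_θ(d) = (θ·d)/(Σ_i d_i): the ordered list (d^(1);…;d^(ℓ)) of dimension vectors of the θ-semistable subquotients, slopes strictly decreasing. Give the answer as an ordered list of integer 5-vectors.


Interval decomposition of M: I[1,1]^2, I[1,4], I[3,3], I[5,5]^4.
HN type (ℓ=5): μ^(1)=39; μ^(2)=17; μ^(3)=6; μ^(4)=-16; μ^(5)=-27

((0, 0, 0, 1, 0); (2, 0, 0, 0, 0); (1, 1, 1, 0, 0); (0, 0, 0, 0, 4); (0, 0, 1, 0, 0))


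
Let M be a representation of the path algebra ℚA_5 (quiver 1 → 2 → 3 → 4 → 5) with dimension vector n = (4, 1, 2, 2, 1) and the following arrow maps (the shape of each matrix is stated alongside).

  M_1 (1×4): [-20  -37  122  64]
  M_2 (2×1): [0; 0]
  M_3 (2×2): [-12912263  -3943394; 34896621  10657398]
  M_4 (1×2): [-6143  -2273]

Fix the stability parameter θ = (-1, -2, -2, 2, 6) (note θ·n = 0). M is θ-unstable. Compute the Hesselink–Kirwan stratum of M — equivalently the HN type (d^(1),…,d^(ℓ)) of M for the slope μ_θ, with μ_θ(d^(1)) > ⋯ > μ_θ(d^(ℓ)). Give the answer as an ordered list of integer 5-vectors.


Via rank(M_{q-1}∘⋯∘M_p): M ≅ I[1,1]^3, I[1,2], I[3,3], I[3,5], I[4,4].
μ_θ-semistable layers: μ^(1)=6; μ^(2)=2; μ^(3)=-1; μ^(4)=-3/2; μ^(5)=-2

((0, 0, 0, 0, 1); (0, 0, 0, 2, 0); (3, 0, 0, 0, 0); (1, 1, 0, 0, 0); (0, 0, 2, 0, 0))


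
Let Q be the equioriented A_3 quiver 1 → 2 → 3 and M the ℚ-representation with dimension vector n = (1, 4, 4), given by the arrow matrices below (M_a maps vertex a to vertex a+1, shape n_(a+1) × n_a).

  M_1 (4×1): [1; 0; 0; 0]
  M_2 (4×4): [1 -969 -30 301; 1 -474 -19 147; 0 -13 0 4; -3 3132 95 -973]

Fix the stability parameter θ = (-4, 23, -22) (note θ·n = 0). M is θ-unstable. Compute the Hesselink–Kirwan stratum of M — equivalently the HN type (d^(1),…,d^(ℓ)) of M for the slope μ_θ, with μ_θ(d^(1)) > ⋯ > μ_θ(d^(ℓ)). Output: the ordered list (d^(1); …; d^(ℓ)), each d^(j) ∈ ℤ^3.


Barcode: M ≅ I[1,3], I[2,2], I[2,3]^2, I[3,3]. HN layers by μ_θ (4 steps, strictly decreasing):
  μ^(1)=23; μ^(2)=1/2; μ^(3)=-4; μ^(4)=-22

((0, 1, 0); (0, 3, 3); (1, 0, 0); (0, 0, 1))


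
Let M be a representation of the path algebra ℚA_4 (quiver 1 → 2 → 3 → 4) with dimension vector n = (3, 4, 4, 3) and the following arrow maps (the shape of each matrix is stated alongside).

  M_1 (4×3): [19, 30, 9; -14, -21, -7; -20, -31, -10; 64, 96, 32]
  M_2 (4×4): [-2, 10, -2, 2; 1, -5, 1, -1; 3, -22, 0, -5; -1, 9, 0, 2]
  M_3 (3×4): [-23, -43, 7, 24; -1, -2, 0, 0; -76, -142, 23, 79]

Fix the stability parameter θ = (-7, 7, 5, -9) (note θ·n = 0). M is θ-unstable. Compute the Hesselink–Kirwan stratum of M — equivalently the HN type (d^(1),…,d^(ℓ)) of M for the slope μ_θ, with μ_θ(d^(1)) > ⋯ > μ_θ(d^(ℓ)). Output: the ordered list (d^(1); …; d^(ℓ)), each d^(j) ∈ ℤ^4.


Via rank(M_{q-1}∘⋯∘M_p): M ≅ I[1,3], I[1,4]^2, I[2,2], I[3,4].
μ_θ-semistable layers: μ^(1)=7; μ^(2)=6; μ^(3)=1; μ^(4)=-2; μ^(5)=-7

((0, 1, 0, 0); (0, 1, 1, 0); (0, 2, 2, 2); (0, 0, 1, 1); (3, 0, 0, 0))


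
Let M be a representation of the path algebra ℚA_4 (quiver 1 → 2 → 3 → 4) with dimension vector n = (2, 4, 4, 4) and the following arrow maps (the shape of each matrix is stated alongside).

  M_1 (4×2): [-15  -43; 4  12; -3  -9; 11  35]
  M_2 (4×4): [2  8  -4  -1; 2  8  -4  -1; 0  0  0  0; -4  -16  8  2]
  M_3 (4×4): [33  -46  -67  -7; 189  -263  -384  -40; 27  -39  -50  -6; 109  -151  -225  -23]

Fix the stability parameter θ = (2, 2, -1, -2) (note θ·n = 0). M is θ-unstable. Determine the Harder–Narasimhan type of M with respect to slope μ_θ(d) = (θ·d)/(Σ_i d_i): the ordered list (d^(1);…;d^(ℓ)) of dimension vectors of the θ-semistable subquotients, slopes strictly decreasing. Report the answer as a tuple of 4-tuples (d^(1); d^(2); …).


Interval decomposition of M: I[1,2], I[1,4], I[2,2]^2, I[3,4]^3.
HN type (ℓ=3): μ^(1)=2; μ^(2)=1/4; μ^(3)=-3/2

((1, 3, 0, 0); (1, 1, 1, 1); (0, 0, 3, 3))


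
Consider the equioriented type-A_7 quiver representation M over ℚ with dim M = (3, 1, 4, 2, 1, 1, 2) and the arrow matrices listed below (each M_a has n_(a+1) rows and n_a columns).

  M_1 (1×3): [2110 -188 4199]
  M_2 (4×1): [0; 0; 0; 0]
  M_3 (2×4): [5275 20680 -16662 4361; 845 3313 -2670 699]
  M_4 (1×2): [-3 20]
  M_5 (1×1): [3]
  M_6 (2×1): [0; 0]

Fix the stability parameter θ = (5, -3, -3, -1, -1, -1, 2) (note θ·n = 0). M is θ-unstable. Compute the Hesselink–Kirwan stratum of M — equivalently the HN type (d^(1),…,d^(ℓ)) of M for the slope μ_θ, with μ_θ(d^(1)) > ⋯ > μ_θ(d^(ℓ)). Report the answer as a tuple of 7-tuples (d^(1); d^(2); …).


Interval decomposition of M: I[1,1]^2, I[1,2], I[3,3]^2, I[3,4], I[3,6], I[7,7]^2.
HN type (ℓ=5): μ^(1)=5; μ^(2)=2; μ^(3)=1; μ^(4)=-1; μ^(5)=-3

((2, 0, 0, 0, 0, 0, 0); (0, 0, 0, 0, 0, 0, 2); (1, 1, 0, 0, 0, 0, 0); (0, 0, 0, 2, 1, 1, 0); (0, 0, 4, 0, 0, 0, 0))


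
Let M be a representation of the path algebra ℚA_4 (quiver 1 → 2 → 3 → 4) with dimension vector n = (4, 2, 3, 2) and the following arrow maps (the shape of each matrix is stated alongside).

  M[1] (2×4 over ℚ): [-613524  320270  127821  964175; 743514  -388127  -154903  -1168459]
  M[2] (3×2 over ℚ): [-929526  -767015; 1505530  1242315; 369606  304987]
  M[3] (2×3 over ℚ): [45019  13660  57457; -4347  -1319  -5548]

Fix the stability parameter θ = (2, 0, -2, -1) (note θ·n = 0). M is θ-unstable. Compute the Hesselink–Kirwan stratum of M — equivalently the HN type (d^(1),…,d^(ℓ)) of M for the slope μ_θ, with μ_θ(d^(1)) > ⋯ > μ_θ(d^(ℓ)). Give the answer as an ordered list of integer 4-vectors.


Barcode: M ≅ I[1,1]^2, I[1,4]^2, I[3,3]. HN layers by μ_θ (3 steps, strictly decreasing):
  μ^(1)=2; μ^(2)=-1/4; μ^(3)=-2

((2, 0, 0, 0); (2, 2, 2, 2); (0, 0, 1, 0))


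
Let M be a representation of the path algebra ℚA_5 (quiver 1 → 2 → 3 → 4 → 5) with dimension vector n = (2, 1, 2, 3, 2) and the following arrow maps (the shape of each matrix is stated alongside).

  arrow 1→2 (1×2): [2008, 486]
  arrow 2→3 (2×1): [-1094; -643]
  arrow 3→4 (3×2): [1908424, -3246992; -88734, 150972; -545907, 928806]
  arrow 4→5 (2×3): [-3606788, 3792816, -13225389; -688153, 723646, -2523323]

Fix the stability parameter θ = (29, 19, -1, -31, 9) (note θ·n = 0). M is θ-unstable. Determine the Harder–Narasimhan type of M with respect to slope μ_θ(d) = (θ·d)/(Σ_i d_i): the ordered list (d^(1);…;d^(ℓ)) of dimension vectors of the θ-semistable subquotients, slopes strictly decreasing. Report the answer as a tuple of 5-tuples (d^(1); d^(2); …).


Interval decomposition of M: I[1,1], I[1,3], I[3,5], I[4,4], I[4,5].
HN type (ℓ=5): μ^(1)=29; μ^(2)=47/3; μ^(3)=9; μ^(4)=-16; μ^(5)=-31

((1, 0, 0, 0, 0); (1, 1, 1, 0, 0); (0, 0, 0, 0, 2); (0, 0, 1, 1, 0); (0, 0, 0, 2, 0))


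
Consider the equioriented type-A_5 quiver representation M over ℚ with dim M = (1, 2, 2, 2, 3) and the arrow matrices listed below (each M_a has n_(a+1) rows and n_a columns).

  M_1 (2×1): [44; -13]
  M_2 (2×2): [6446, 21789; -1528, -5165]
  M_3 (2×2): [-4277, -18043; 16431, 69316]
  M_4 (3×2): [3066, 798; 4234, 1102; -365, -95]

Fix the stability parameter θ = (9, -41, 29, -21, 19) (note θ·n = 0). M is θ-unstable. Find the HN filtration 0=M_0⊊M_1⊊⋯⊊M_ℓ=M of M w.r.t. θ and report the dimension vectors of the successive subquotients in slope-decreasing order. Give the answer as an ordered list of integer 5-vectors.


Barcode: M ≅ I[1,5], I[2,4], I[5,5]^2. HN layers by μ_θ (4 steps, strictly decreasing):
  μ^(1)=19; μ^(2)=4; μ^(3)=-16; μ^(4)=-41

((0, 0, 0, 0, 3); (0, 0, 2, 2, 0); (1, 1, 0, 0, 0); (0, 1, 0, 0, 0))


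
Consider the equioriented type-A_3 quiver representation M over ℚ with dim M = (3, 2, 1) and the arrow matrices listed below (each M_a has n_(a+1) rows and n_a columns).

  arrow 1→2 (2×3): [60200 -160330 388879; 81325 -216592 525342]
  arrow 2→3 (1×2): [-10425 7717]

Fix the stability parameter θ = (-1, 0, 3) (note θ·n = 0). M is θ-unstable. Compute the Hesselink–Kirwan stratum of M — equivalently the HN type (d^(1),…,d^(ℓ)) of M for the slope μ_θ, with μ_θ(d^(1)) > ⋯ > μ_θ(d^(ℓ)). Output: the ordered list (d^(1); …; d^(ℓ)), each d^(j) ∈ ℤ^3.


Interval decomposition of M: I[1,1], I[1,2], I[1,3].
HN type (ℓ=3): μ^(1)=3; μ^(2)=0; μ^(3)=-1

((0, 0, 1); (0, 2, 0); (3, 0, 0))
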